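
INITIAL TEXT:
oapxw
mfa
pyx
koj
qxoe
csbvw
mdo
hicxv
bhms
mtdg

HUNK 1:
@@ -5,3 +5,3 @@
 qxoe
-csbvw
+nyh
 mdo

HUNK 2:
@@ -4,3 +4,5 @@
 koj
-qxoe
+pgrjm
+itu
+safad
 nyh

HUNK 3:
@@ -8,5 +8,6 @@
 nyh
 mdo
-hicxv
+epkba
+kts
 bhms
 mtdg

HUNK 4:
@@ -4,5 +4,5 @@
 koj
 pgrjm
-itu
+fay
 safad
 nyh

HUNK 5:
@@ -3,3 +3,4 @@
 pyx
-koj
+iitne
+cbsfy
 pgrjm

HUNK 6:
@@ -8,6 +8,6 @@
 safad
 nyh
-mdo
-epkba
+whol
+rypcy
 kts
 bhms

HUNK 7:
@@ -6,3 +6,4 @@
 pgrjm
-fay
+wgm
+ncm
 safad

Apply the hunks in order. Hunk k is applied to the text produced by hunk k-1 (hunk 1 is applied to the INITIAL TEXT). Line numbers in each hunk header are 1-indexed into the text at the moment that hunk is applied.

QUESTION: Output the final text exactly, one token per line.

Hunk 1: at line 5 remove [csbvw] add [nyh] -> 10 lines: oapxw mfa pyx koj qxoe nyh mdo hicxv bhms mtdg
Hunk 2: at line 4 remove [qxoe] add [pgrjm,itu,safad] -> 12 lines: oapxw mfa pyx koj pgrjm itu safad nyh mdo hicxv bhms mtdg
Hunk 3: at line 8 remove [hicxv] add [epkba,kts] -> 13 lines: oapxw mfa pyx koj pgrjm itu safad nyh mdo epkba kts bhms mtdg
Hunk 4: at line 4 remove [itu] add [fay] -> 13 lines: oapxw mfa pyx koj pgrjm fay safad nyh mdo epkba kts bhms mtdg
Hunk 5: at line 3 remove [koj] add [iitne,cbsfy] -> 14 lines: oapxw mfa pyx iitne cbsfy pgrjm fay safad nyh mdo epkba kts bhms mtdg
Hunk 6: at line 8 remove [mdo,epkba] add [whol,rypcy] -> 14 lines: oapxw mfa pyx iitne cbsfy pgrjm fay safad nyh whol rypcy kts bhms mtdg
Hunk 7: at line 6 remove [fay] add [wgm,ncm] -> 15 lines: oapxw mfa pyx iitne cbsfy pgrjm wgm ncm safad nyh whol rypcy kts bhms mtdg

Answer: oapxw
mfa
pyx
iitne
cbsfy
pgrjm
wgm
ncm
safad
nyh
whol
rypcy
kts
bhms
mtdg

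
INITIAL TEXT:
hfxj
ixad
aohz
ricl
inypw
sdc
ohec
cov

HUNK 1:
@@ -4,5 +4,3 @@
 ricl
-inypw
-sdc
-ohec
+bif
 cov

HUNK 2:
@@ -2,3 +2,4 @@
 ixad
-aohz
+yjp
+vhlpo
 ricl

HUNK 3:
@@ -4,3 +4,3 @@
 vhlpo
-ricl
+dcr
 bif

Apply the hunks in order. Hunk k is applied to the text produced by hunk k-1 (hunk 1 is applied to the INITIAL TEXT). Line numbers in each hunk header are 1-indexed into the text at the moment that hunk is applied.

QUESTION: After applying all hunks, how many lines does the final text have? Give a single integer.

Answer: 7

Derivation:
Hunk 1: at line 4 remove [inypw,sdc,ohec] add [bif] -> 6 lines: hfxj ixad aohz ricl bif cov
Hunk 2: at line 2 remove [aohz] add [yjp,vhlpo] -> 7 lines: hfxj ixad yjp vhlpo ricl bif cov
Hunk 3: at line 4 remove [ricl] add [dcr] -> 7 lines: hfxj ixad yjp vhlpo dcr bif cov
Final line count: 7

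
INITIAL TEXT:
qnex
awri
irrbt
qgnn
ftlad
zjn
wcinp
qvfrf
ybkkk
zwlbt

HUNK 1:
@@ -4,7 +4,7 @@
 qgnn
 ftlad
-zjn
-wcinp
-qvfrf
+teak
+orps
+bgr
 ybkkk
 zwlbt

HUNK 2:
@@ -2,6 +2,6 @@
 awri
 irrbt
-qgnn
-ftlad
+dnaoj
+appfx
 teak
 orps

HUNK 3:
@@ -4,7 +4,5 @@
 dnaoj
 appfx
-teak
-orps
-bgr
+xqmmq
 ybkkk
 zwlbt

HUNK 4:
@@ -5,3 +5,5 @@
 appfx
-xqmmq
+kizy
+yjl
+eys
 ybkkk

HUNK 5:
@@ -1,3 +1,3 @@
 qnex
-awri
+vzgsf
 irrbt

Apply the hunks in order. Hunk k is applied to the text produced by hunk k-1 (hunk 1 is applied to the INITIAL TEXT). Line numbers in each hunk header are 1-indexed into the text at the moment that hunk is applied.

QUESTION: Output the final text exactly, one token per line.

Answer: qnex
vzgsf
irrbt
dnaoj
appfx
kizy
yjl
eys
ybkkk
zwlbt

Derivation:
Hunk 1: at line 4 remove [zjn,wcinp,qvfrf] add [teak,orps,bgr] -> 10 lines: qnex awri irrbt qgnn ftlad teak orps bgr ybkkk zwlbt
Hunk 2: at line 2 remove [qgnn,ftlad] add [dnaoj,appfx] -> 10 lines: qnex awri irrbt dnaoj appfx teak orps bgr ybkkk zwlbt
Hunk 3: at line 4 remove [teak,orps,bgr] add [xqmmq] -> 8 lines: qnex awri irrbt dnaoj appfx xqmmq ybkkk zwlbt
Hunk 4: at line 5 remove [xqmmq] add [kizy,yjl,eys] -> 10 lines: qnex awri irrbt dnaoj appfx kizy yjl eys ybkkk zwlbt
Hunk 5: at line 1 remove [awri] add [vzgsf] -> 10 lines: qnex vzgsf irrbt dnaoj appfx kizy yjl eys ybkkk zwlbt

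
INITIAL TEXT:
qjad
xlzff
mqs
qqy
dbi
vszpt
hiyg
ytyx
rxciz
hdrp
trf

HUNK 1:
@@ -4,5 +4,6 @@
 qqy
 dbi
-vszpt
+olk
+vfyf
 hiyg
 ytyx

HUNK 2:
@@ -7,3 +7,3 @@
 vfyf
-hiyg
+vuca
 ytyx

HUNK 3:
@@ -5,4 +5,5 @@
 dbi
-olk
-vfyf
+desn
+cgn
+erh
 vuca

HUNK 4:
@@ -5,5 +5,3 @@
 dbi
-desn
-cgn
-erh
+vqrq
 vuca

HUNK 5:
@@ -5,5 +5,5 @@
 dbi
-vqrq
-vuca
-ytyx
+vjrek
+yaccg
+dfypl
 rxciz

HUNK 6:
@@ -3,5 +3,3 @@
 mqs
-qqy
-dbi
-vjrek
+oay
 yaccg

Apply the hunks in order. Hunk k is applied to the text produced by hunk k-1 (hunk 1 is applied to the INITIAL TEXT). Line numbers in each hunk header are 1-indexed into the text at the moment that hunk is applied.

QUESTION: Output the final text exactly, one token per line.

Hunk 1: at line 4 remove [vszpt] add [olk,vfyf] -> 12 lines: qjad xlzff mqs qqy dbi olk vfyf hiyg ytyx rxciz hdrp trf
Hunk 2: at line 7 remove [hiyg] add [vuca] -> 12 lines: qjad xlzff mqs qqy dbi olk vfyf vuca ytyx rxciz hdrp trf
Hunk 3: at line 5 remove [olk,vfyf] add [desn,cgn,erh] -> 13 lines: qjad xlzff mqs qqy dbi desn cgn erh vuca ytyx rxciz hdrp trf
Hunk 4: at line 5 remove [desn,cgn,erh] add [vqrq] -> 11 lines: qjad xlzff mqs qqy dbi vqrq vuca ytyx rxciz hdrp trf
Hunk 5: at line 5 remove [vqrq,vuca,ytyx] add [vjrek,yaccg,dfypl] -> 11 lines: qjad xlzff mqs qqy dbi vjrek yaccg dfypl rxciz hdrp trf
Hunk 6: at line 3 remove [qqy,dbi,vjrek] add [oay] -> 9 lines: qjad xlzff mqs oay yaccg dfypl rxciz hdrp trf

Answer: qjad
xlzff
mqs
oay
yaccg
dfypl
rxciz
hdrp
trf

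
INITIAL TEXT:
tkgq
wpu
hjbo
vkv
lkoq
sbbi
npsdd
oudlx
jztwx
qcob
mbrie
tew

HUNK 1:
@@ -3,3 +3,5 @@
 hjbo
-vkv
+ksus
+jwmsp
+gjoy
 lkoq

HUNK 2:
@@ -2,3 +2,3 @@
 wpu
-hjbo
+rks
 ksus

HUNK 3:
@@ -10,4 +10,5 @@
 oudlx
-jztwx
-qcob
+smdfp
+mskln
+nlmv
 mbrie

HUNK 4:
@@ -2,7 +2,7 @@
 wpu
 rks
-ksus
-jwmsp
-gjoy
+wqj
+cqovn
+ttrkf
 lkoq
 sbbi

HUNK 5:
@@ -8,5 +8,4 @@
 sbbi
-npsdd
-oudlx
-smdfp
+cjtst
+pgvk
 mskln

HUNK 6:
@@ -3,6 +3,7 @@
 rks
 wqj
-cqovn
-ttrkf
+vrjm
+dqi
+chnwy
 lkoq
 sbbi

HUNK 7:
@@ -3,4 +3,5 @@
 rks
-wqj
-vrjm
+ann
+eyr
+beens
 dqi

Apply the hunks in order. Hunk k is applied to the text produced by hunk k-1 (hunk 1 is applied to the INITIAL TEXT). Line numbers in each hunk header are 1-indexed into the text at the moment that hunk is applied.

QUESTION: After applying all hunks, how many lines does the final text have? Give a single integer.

Answer: 16

Derivation:
Hunk 1: at line 3 remove [vkv] add [ksus,jwmsp,gjoy] -> 14 lines: tkgq wpu hjbo ksus jwmsp gjoy lkoq sbbi npsdd oudlx jztwx qcob mbrie tew
Hunk 2: at line 2 remove [hjbo] add [rks] -> 14 lines: tkgq wpu rks ksus jwmsp gjoy lkoq sbbi npsdd oudlx jztwx qcob mbrie tew
Hunk 3: at line 10 remove [jztwx,qcob] add [smdfp,mskln,nlmv] -> 15 lines: tkgq wpu rks ksus jwmsp gjoy lkoq sbbi npsdd oudlx smdfp mskln nlmv mbrie tew
Hunk 4: at line 2 remove [ksus,jwmsp,gjoy] add [wqj,cqovn,ttrkf] -> 15 lines: tkgq wpu rks wqj cqovn ttrkf lkoq sbbi npsdd oudlx smdfp mskln nlmv mbrie tew
Hunk 5: at line 8 remove [npsdd,oudlx,smdfp] add [cjtst,pgvk] -> 14 lines: tkgq wpu rks wqj cqovn ttrkf lkoq sbbi cjtst pgvk mskln nlmv mbrie tew
Hunk 6: at line 3 remove [cqovn,ttrkf] add [vrjm,dqi,chnwy] -> 15 lines: tkgq wpu rks wqj vrjm dqi chnwy lkoq sbbi cjtst pgvk mskln nlmv mbrie tew
Hunk 7: at line 3 remove [wqj,vrjm] add [ann,eyr,beens] -> 16 lines: tkgq wpu rks ann eyr beens dqi chnwy lkoq sbbi cjtst pgvk mskln nlmv mbrie tew
Final line count: 16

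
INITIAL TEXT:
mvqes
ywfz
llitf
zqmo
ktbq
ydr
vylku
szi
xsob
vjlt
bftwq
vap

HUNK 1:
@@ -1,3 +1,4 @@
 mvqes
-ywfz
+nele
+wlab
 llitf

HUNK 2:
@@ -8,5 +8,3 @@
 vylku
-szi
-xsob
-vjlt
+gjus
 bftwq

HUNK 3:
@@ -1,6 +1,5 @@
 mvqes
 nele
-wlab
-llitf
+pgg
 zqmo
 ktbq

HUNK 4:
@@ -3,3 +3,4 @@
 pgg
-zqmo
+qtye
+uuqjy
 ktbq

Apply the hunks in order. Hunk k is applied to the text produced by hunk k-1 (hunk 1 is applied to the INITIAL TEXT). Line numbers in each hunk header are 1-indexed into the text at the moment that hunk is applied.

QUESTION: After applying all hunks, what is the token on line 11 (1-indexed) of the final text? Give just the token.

Answer: vap

Derivation:
Hunk 1: at line 1 remove [ywfz] add [nele,wlab] -> 13 lines: mvqes nele wlab llitf zqmo ktbq ydr vylku szi xsob vjlt bftwq vap
Hunk 2: at line 8 remove [szi,xsob,vjlt] add [gjus] -> 11 lines: mvqes nele wlab llitf zqmo ktbq ydr vylku gjus bftwq vap
Hunk 3: at line 1 remove [wlab,llitf] add [pgg] -> 10 lines: mvqes nele pgg zqmo ktbq ydr vylku gjus bftwq vap
Hunk 4: at line 3 remove [zqmo] add [qtye,uuqjy] -> 11 lines: mvqes nele pgg qtye uuqjy ktbq ydr vylku gjus bftwq vap
Final line 11: vap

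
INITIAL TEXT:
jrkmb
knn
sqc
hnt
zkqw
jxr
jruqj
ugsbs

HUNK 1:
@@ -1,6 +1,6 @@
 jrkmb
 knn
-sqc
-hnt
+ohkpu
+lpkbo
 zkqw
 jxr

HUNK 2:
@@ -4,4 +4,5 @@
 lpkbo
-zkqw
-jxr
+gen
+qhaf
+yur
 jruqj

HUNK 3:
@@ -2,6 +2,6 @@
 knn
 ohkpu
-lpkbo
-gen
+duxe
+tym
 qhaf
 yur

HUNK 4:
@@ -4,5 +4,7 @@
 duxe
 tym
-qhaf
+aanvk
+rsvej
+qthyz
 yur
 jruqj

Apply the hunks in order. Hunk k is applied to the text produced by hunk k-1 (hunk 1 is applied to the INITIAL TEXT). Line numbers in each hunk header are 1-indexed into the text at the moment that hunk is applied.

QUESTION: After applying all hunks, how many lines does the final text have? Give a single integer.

Answer: 11

Derivation:
Hunk 1: at line 1 remove [sqc,hnt] add [ohkpu,lpkbo] -> 8 lines: jrkmb knn ohkpu lpkbo zkqw jxr jruqj ugsbs
Hunk 2: at line 4 remove [zkqw,jxr] add [gen,qhaf,yur] -> 9 lines: jrkmb knn ohkpu lpkbo gen qhaf yur jruqj ugsbs
Hunk 3: at line 2 remove [lpkbo,gen] add [duxe,tym] -> 9 lines: jrkmb knn ohkpu duxe tym qhaf yur jruqj ugsbs
Hunk 4: at line 4 remove [qhaf] add [aanvk,rsvej,qthyz] -> 11 lines: jrkmb knn ohkpu duxe tym aanvk rsvej qthyz yur jruqj ugsbs
Final line count: 11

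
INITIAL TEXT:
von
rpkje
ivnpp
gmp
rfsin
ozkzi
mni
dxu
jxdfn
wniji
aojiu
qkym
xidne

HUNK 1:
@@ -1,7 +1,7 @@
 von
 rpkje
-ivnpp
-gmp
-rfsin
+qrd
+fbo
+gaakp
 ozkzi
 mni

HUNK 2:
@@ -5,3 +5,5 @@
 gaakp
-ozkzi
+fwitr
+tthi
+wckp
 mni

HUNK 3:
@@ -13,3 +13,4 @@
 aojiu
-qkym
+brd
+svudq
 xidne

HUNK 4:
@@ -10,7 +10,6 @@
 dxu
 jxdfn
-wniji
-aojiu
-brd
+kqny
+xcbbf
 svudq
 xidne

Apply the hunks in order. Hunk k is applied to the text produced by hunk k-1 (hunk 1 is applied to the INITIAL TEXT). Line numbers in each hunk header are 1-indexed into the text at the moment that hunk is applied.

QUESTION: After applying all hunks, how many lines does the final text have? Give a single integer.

Answer: 15

Derivation:
Hunk 1: at line 1 remove [ivnpp,gmp,rfsin] add [qrd,fbo,gaakp] -> 13 lines: von rpkje qrd fbo gaakp ozkzi mni dxu jxdfn wniji aojiu qkym xidne
Hunk 2: at line 5 remove [ozkzi] add [fwitr,tthi,wckp] -> 15 lines: von rpkje qrd fbo gaakp fwitr tthi wckp mni dxu jxdfn wniji aojiu qkym xidne
Hunk 3: at line 13 remove [qkym] add [brd,svudq] -> 16 lines: von rpkje qrd fbo gaakp fwitr tthi wckp mni dxu jxdfn wniji aojiu brd svudq xidne
Hunk 4: at line 10 remove [wniji,aojiu,brd] add [kqny,xcbbf] -> 15 lines: von rpkje qrd fbo gaakp fwitr tthi wckp mni dxu jxdfn kqny xcbbf svudq xidne
Final line count: 15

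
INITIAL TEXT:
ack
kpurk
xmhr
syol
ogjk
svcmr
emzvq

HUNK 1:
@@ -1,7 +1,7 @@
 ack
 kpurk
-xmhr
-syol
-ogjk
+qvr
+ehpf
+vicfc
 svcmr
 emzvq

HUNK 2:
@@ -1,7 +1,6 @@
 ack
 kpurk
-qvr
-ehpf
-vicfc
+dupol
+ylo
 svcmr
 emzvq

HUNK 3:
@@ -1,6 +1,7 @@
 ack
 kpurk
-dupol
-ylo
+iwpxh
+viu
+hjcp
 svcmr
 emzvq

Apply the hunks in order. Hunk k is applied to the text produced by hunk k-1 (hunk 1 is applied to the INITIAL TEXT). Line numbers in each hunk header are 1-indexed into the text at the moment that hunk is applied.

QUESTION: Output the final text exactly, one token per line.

Hunk 1: at line 1 remove [xmhr,syol,ogjk] add [qvr,ehpf,vicfc] -> 7 lines: ack kpurk qvr ehpf vicfc svcmr emzvq
Hunk 2: at line 1 remove [qvr,ehpf,vicfc] add [dupol,ylo] -> 6 lines: ack kpurk dupol ylo svcmr emzvq
Hunk 3: at line 1 remove [dupol,ylo] add [iwpxh,viu,hjcp] -> 7 lines: ack kpurk iwpxh viu hjcp svcmr emzvq

Answer: ack
kpurk
iwpxh
viu
hjcp
svcmr
emzvq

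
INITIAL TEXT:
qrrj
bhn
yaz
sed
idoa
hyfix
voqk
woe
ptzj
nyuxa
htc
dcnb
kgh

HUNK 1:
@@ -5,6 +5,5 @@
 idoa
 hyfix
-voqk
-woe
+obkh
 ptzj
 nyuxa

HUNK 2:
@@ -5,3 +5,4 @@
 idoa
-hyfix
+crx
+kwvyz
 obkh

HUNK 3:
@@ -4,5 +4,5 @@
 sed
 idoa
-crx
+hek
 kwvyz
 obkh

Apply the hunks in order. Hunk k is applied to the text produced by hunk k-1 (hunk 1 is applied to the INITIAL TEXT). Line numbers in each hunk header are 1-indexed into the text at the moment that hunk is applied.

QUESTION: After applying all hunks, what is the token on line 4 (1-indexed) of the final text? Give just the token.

Hunk 1: at line 5 remove [voqk,woe] add [obkh] -> 12 lines: qrrj bhn yaz sed idoa hyfix obkh ptzj nyuxa htc dcnb kgh
Hunk 2: at line 5 remove [hyfix] add [crx,kwvyz] -> 13 lines: qrrj bhn yaz sed idoa crx kwvyz obkh ptzj nyuxa htc dcnb kgh
Hunk 3: at line 4 remove [crx] add [hek] -> 13 lines: qrrj bhn yaz sed idoa hek kwvyz obkh ptzj nyuxa htc dcnb kgh
Final line 4: sed

Answer: sed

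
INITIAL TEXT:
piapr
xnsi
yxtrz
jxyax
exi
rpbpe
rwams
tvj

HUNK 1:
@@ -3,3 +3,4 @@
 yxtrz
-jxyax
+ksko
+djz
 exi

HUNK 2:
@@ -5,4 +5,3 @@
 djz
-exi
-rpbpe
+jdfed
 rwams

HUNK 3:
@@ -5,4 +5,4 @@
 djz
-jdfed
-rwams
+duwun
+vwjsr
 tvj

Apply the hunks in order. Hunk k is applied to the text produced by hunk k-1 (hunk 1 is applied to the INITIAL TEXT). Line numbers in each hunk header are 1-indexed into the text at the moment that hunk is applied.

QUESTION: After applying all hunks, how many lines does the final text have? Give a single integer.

Hunk 1: at line 3 remove [jxyax] add [ksko,djz] -> 9 lines: piapr xnsi yxtrz ksko djz exi rpbpe rwams tvj
Hunk 2: at line 5 remove [exi,rpbpe] add [jdfed] -> 8 lines: piapr xnsi yxtrz ksko djz jdfed rwams tvj
Hunk 3: at line 5 remove [jdfed,rwams] add [duwun,vwjsr] -> 8 lines: piapr xnsi yxtrz ksko djz duwun vwjsr tvj
Final line count: 8

Answer: 8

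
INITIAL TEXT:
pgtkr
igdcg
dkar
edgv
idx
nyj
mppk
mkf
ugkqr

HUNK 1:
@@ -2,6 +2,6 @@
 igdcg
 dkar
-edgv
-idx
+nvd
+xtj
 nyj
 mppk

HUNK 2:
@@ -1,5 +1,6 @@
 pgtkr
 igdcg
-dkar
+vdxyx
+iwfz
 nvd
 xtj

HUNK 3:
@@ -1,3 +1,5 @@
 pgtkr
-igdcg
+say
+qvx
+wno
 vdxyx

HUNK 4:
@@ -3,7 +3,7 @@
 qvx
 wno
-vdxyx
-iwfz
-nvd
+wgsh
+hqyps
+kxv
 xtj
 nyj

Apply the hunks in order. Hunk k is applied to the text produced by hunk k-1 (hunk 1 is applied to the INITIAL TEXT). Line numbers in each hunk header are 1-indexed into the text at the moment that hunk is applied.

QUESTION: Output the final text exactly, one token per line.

Answer: pgtkr
say
qvx
wno
wgsh
hqyps
kxv
xtj
nyj
mppk
mkf
ugkqr

Derivation:
Hunk 1: at line 2 remove [edgv,idx] add [nvd,xtj] -> 9 lines: pgtkr igdcg dkar nvd xtj nyj mppk mkf ugkqr
Hunk 2: at line 1 remove [dkar] add [vdxyx,iwfz] -> 10 lines: pgtkr igdcg vdxyx iwfz nvd xtj nyj mppk mkf ugkqr
Hunk 3: at line 1 remove [igdcg] add [say,qvx,wno] -> 12 lines: pgtkr say qvx wno vdxyx iwfz nvd xtj nyj mppk mkf ugkqr
Hunk 4: at line 3 remove [vdxyx,iwfz,nvd] add [wgsh,hqyps,kxv] -> 12 lines: pgtkr say qvx wno wgsh hqyps kxv xtj nyj mppk mkf ugkqr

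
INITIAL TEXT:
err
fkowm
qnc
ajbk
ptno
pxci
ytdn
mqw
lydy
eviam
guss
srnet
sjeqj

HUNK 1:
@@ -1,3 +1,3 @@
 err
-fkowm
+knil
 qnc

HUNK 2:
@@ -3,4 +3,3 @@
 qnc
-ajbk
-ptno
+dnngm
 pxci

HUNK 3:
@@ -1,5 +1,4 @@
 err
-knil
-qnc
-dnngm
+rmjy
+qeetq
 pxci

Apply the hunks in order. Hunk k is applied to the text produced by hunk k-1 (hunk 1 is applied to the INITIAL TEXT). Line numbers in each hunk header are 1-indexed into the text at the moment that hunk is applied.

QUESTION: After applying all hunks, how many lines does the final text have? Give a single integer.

Hunk 1: at line 1 remove [fkowm] add [knil] -> 13 lines: err knil qnc ajbk ptno pxci ytdn mqw lydy eviam guss srnet sjeqj
Hunk 2: at line 3 remove [ajbk,ptno] add [dnngm] -> 12 lines: err knil qnc dnngm pxci ytdn mqw lydy eviam guss srnet sjeqj
Hunk 3: at line 1 remove [knil,qnc,dnngm] add [rmjy,qeetq] -> 11 lines: err rmjy qeetq pxci ytdn mqw lydy eviam guss srnet sjeqj
Final line count: 11

Answer: 11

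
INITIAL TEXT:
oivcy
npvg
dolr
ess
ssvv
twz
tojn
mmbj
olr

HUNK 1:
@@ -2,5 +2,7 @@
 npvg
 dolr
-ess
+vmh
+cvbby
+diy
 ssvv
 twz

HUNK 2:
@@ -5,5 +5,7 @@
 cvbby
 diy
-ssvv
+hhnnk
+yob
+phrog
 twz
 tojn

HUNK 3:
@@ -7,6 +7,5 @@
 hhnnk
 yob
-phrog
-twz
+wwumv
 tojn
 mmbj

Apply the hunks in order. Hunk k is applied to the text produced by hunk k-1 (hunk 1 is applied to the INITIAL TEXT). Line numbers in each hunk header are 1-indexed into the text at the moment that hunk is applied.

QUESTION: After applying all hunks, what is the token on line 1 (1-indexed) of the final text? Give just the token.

Hunk 1: at line 2 remove [ess] add [vmh,cvbby,diy] -> 11 lines: oivcy npvg dolr vmh cvbby diy ssvv twz tojn mmbj olr
Hunk 2: at line 5 remove [ssvv] add [hhnnk,yob,phrog] -> 13 lines: oivcy npvg dolr vmh cvbby diy hhnnk yob phrog twz tojn mmbj olr
Hunk 3: at line 7 remove [phrog,twz] add [wwumv] -> 12 lines: oivcy npvg dolr vmh cvbby diy hhnnk yob wwumv tojn mmbj olr
Final line 1: oivcy

Answer: oivcy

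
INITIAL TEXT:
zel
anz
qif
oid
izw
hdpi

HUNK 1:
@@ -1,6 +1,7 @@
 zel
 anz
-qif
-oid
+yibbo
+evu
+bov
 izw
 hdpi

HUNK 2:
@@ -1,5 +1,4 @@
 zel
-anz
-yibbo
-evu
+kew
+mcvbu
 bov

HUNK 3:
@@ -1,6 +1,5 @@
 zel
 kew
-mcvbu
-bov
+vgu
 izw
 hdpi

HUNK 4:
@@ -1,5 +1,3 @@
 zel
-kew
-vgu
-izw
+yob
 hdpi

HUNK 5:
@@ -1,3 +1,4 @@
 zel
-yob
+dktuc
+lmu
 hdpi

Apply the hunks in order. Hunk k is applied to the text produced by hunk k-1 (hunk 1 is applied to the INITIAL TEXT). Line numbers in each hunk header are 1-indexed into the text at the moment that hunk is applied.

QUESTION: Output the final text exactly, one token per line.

Answer: zel
dktuc
lmu
hdpi

Derivation:
Hunk 1: at line 1 remove [qif,oid] add [yibbo,evu,bov] -> 7 lines: zel anz yibbo evu bov izw hdpi
Hunk 2: at line 1 remove [anz,yibbo,evu] add [kew,mcvbu] -> 6 lines: zel kew mcvbu bov izw hdpi
Hunk 3: at line 1 remove [mcvbu,bov] add [vgu] -> 5 lines: zel kew vgu izw hdpi
Hunk 4: at line 1 remove [kew,vgu,izw] add [yob] -> 3 lines: zel yob hdpi
Hunk 5: at line 1 remove [yob] add [dktuc,lmu] -> 4 lines: zel dktuc lmu hdpi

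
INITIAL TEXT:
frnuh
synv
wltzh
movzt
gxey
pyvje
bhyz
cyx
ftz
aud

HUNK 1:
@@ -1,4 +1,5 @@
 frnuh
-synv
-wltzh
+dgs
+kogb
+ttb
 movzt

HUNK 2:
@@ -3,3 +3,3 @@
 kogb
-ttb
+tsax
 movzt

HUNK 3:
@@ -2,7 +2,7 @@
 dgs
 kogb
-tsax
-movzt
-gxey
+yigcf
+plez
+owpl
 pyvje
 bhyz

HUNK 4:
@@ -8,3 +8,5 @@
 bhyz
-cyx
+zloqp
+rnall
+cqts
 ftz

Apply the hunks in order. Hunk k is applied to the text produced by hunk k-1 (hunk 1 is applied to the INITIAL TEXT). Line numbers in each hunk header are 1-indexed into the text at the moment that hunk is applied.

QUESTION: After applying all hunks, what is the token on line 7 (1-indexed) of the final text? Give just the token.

Answer: pyvje

Derivation:
Hunk 1: at line 1 remove [synv,wltzh] add [dgs,kogb,ttb] -> 11 lines: frnuh dgs kogb ttb movzt gxey pyvje bhyz cyx ftz aud
Hunk 2: at line 3 remove [ttb] add [tsax] -> 11 lines: frnuh dgs kogb tsax movzt gxey pyvje bhyz cyx ftz aud
Hunk 3: at line 2 remove [tsax,movzt,gxey] add [yigcf,plez,owpl] -> 11 lines: frnuh dgs kogb yigcf plez owpl pyvje bhyz cyx ftz aud
Hunk 4: at line 8 remove [cyx] add [zloqp,rnall,cqts] -> 13 lines: frnuh dgs kogb yigcf plez owpl pyvje bhyz zloqp rnall cqts ftz aud
Final line 7: pyvje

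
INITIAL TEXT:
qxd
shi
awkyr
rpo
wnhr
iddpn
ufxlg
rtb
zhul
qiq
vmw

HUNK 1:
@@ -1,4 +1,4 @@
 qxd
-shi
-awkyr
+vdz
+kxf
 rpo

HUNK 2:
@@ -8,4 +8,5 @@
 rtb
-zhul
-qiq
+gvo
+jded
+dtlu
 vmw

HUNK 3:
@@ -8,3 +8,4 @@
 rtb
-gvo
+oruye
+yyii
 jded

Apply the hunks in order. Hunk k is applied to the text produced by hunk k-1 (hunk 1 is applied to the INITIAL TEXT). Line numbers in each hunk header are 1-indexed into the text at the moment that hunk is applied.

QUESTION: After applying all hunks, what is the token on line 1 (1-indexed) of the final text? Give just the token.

Answer: qxd

Derivation:
Hunk 1: at line 1 remove [shi,awkyr] add [vdz,kxf] -> 11 lines: qxd vdz kxf rpo wnhr iddpn ufxlg rtb zhul qiq vmw
Hunk 2: at line 8 remove [zhul,qiq] add [gvo,jded,dtlu] -> 12 lines: qxd vdz kxf rpo wnhr iddpn ufxlg rtb gvo jded dtlu vmw
Hunk 3: at line 8 remove [gvo] add [oruye,yyii] -> 13 lines: qxd vdz kxf rpo wnhr iddpn ufxlg rtb oruye yyii jded dtlu vmw
Final line 1: qxd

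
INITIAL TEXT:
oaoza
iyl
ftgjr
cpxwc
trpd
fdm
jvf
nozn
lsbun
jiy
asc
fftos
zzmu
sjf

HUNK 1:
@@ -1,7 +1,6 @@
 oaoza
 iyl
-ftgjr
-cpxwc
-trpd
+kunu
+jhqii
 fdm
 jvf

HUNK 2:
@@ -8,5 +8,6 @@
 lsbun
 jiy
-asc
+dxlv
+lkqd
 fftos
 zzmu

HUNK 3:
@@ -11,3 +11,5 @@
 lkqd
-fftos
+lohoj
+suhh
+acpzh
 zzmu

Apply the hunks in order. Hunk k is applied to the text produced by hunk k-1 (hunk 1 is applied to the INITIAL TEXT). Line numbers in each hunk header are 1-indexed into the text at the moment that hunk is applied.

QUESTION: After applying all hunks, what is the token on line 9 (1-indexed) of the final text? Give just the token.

Hunk 1: at line 1 remove [ftgjr,cpxwc,trpd] add [kunu,jhqii] -> 13 lines: oaoza iyl kunu jhqii fdm jvf nozn lsbun jiy asc fftos zzmu sjf
Hunk 2: at line 8 remove [asc] add [dxlv,lkqd] -> 14 lines: oaoza iyl kunu jhqii fdm jvf nozn lsbun jiy dxlv lkqd fftos zzmu sjf
Hunk 3: at line 11 remove [fftos] add [lohoj,suhh,acpzh] -> 16 lines: oaoza iyl kunu jhqii fdm jvf nozn lsbun jiy dxlv lkqd lohoj suhh acpzh zzmu sjf
Final line 9: jiy

Answer: jiy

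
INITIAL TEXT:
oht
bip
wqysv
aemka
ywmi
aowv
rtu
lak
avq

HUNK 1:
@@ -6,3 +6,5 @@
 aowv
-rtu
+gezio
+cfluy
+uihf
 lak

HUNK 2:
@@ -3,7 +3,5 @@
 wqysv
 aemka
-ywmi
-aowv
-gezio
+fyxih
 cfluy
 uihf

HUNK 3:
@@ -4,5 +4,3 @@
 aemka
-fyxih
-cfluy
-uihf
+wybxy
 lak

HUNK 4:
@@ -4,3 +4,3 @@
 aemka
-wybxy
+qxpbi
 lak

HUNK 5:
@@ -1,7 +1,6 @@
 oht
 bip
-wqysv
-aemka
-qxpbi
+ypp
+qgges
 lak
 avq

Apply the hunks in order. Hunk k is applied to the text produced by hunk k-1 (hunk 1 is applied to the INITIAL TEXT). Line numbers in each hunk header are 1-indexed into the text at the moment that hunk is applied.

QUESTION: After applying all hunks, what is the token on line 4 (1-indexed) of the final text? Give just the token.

Hunk 1: at line 6 remove [rtu] add [gezio,cfluy,uihf] -> 11 lines: oht bip wqysv aemka ywmi aowv gezio cfluy uihf lak avq
Hunk 2: at line 3 remove [ywmi,aowv,gezio] add [fyxih] -> 9 lines: oht bip wqysv aemka fyxih cfluy uihf lak avq
Hunk 3: at line 4 remove [fyxih,cfluy,uihf] add [wybxy] -> 7 lines: oht bip wqysv aemka wybxy lak avq
Hunk 4: at line 4 remove [wybxy] add [qxpbi] -> 7 lines: oht bip wqysv aemka qxpbi lak avq
Hunk 5: at line 1 remove [wqysv,aemka,qxpbi] add [ypp,qgges] -> 6 lines: oht bip ypp qgges lak avq
Final line 4: qgges

Answer: qgges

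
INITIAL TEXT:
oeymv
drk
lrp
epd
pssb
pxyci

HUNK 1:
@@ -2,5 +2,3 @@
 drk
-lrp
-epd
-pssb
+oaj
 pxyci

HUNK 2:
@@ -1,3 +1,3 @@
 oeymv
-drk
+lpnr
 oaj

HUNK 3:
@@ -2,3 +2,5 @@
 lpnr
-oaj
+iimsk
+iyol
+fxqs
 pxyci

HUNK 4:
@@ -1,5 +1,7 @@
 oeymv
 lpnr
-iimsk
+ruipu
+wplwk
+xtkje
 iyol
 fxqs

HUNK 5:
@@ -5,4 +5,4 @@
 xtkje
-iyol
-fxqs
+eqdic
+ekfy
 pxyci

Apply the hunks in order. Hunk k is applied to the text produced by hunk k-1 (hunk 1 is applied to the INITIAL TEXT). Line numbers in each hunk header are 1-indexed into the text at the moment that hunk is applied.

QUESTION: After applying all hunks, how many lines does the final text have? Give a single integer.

Hunk 1: at line 2 remove [lrp,epd,pssb] add [oaj] -> 4 lines: oeymv drk oaj pxyci
Hunk 2: at line 1 remove [drk] add [lpnr] -> 4 lines: oeymv lpnr oaj pxyci
Hunk 3: at line 2 remove [oaj] add [iimsk,iyol,fxqs] -> 6 lines: oeymv lpnr iimsk iyol fxqs pxyci
Hunk 4: at line 1 remove [iimsk] add [ruipu,wplwk,xtkje] -> 8 lines: oeymv lpnr ruipu wplwk xtkje iyol fxqs pxyci
Hunk 5: at line 5 remove [iyol,fxqs] add [eqdic,ekfy] -> 8 lines: oeymv lpnr ruipu wplwk xtkje eqdic ekfy pxyci
Final line count: 8

Answer: 8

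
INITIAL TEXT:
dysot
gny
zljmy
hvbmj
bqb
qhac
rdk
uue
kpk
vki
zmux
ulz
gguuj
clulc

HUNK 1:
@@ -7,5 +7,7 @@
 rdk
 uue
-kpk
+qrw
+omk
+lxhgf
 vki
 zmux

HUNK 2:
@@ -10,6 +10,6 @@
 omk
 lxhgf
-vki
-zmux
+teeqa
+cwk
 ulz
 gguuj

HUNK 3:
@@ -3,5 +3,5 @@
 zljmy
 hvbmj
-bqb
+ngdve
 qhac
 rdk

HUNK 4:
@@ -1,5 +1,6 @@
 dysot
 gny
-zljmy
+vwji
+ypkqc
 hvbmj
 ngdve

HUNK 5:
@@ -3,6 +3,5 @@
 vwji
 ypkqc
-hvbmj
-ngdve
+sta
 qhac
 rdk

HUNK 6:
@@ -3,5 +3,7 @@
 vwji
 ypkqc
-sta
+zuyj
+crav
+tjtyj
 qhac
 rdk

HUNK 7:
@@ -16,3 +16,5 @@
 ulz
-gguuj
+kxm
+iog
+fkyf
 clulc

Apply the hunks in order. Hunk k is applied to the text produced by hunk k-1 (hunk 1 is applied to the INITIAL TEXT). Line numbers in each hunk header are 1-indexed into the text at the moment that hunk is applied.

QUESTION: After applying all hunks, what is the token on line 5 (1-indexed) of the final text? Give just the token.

Hunk 1: at line 7 remove [kpk] add [qrw,omk,lxhgf] -> 16 lines: dysot gny zljmy hvbmj bqb qhac rdk uue qrw omk lxhgf vki zmux ulz gguuj clulc
Hunk 2: at line 10 remove [vki,zmux] add [teeqa,cwk] -> 16 lines: dysot gny zljmy hvbmj bqb qhac rdk uue qrw omk lxhgf teeqa cwk ulz gguuj clulc
Hunk 3: at line 3 remove [bqb] add [ngdve] -> 16 lines: dysot gny zljmy hvbmj ngdve qhac rdk uue qrw omk lxhgf teeqa cwk ulz gguuj clulc
Hunk 4: at line 1 remove [zljmy] add [vwji,ypkqc] -> 17 lines: dysot gny vwji ypkqc hvbmj ngdve qhac rdk uue qrw omk lxhgf teeqa cwk ulz gguuj clulc
Hunk 5: at line 3 remove [hvbmj,ngdve] add [sta] -> 16 lines: dysot gny vwji ypkqc sta qhac rdk uue qrw omk lxhgf teeqa cwk ulz gguuj clulc
Hunk 6: at line 3 remove [sta] add [zuyj,crav,tjtyj] -> 18 lines: dysot gny vwji ypkqc zuyj crav tjtyj qhac rdk uue qrw omk lxhgf teeqa cwk ulz gguuj clulc
Hunk 7: at line 16 remove [gguuj] add [kxm,iog,fkyf] -> 20 lines: dysot gny vwji ypkqc zuyj crav tjtyj qhac rdk uue qrw omk lxhgf teeqa cwk ulz kxm iog fkyf clulc
Final line 5: zuyj

Answer: zuyj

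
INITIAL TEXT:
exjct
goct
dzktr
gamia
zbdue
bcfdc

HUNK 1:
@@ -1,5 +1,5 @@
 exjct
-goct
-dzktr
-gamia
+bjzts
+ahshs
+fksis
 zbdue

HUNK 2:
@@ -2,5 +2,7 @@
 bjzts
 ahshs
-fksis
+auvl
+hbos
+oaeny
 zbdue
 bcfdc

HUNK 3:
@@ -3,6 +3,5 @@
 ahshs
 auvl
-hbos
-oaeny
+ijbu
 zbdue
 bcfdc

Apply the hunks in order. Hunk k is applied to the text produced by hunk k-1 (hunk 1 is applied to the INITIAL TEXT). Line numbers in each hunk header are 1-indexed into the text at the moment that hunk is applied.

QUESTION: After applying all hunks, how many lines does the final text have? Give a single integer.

Hunk 1: at line 1 remove [goct,dzktr,gamia] add [bjzts,ahshs,fksis] -> 6 lines: exjct bjzts ahshs fksis zbdue bcfdc
Hunk 2: at line 2 remove [fksis] add [auvl,hbos,oaeny] -> 8 lines: exjct bjzts ahshs auvl hbos oaeny zbdue bcfdc
Hunk 3: at line 3 remove [hbos,oaeny] add [ijbu] -> 7 lines: exjct bjzts ahshs auvl ijbu zbdue bcfdc
Final line count: 7

Answer: 7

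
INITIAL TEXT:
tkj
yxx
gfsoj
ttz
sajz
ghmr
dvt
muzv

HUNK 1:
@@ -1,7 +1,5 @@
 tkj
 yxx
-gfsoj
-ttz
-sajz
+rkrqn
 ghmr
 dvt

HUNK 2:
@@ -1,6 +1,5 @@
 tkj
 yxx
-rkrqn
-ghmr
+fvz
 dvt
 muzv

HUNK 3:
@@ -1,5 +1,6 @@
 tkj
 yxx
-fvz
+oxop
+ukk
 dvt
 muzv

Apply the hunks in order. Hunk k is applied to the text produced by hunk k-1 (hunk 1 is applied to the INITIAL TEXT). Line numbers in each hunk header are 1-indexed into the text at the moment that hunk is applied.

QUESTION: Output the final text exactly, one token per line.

Answer: tkj
yxx
oxop
ukk
dvt
muzv

Derivation:
Hunk 1: at line 1 remove [gfsoj,ttz,sajz] add [rkrqn] -> 6 lines: tkj yxx rkrqn ghmr dvt muzv
Hunk 2: at line 1 remove [rkrqn,ghmr] add [fvz] -> 5 lines: tkj yxx fvz dvt muzv
Hunk 3: at line 1 remove [fvz] add [oxop,ukk] -> 6 lines: tkj yxx oxop ukk dvt muzv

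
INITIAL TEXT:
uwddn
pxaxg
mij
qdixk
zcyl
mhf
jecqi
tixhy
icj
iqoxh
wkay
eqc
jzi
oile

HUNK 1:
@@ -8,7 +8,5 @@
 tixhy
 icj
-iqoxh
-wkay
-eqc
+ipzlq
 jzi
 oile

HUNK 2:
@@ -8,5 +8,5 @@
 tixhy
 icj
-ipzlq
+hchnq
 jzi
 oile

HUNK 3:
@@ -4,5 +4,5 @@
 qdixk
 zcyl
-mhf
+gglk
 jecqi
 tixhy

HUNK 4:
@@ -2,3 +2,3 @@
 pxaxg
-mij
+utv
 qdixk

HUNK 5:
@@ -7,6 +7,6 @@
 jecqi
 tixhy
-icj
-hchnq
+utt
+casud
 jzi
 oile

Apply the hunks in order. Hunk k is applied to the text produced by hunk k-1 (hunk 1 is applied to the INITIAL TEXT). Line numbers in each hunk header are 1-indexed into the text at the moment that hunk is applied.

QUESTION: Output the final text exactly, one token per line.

Answer: uwddn
pxaxg
utv
qdixk
zcyl
gglk
jecqi
tixhy
utt
casud
jzi
oile

Derivation:
Hunk 1: at line 8 remove [iqoxh,wkay,eqc] add [ipzlq] -> 12 lines: uwddn pxaxg mij qdixk zcyl mhf jecqi tixhy icj ipzlq jzi oile
Hunk 2: at line 8 remove [ipzlq] add [hchnq] -> 12 lines: uwddn pxaxg mij qdixk zcyl mhf jecqi tixhy icj hchnq jzi oile
Hunk 3: at line 4 remove [mhf] add [gglk] -> 12 lines: uwddn pxaxg mij qdixk zcyl gglk jecqi tixhy icj hchnq jzi oile
Hunk 4: at line 2 remove [mij] add [utv] -> 12 lines: uwddn pxaxg utv qdixk zcyl gglk jecqi tixhy icj hchnq jzi oile
Hunk 5: at line 7 remove [icj,hchnq] add [utt,casud] -> 12 lines: uwddn pxaxg utv qdixk zcyl gglk jecqi tixhy utt casud jzi oile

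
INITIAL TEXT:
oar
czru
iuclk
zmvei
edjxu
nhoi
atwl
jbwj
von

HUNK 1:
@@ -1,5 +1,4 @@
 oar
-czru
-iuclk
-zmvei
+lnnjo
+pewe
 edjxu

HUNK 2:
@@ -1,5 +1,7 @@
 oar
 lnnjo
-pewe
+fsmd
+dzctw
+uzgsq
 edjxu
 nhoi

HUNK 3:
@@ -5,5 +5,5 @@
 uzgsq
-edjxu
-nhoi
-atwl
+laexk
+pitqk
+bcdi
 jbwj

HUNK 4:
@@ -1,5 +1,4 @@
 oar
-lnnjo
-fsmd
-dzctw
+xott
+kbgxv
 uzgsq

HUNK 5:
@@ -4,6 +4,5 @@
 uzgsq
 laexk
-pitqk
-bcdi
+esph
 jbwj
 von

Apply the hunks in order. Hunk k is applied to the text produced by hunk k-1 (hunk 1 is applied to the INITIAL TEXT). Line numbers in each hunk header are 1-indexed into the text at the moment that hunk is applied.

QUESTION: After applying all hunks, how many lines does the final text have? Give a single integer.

Answer: 8

Derivation:
Hunk 1: at line 1 remove [czru,iuclk,zmvei] add [lnnjo,pewe] -> 8 lines: oar lnnjo pewe edjxu nhoi atwl jbwj von
Hunk 2: at line 1 remove [pewe] add [fsmd,dzctw,uzgsq] -> 10 lines: oar lnnjo fsmd dzctw uzgsq edjxu nhoi atwl jbwj von
Hunk 3: at line 5 remove [edjxu,nhoi,atwl] add [laexk,pitqk,bcdi] -> 10 lines: oar lnnjo fsmd dzctw uzgsq laexk pitqk bcdi jbwj von
Hunk 4: at line 1 remove [lnnjo,fsmd,dzctw] add [xott,kbgxv] -> 9 lines: oar xott kbgxv uzgsq laexk pitqk bcdi jbwj von
Hunk 5: at line 4 remove [pitqk,bcdi] add [esph] -> 8 lines: oar xott kbgxv uzgsq laexk esph jbwj von
Final line count: 8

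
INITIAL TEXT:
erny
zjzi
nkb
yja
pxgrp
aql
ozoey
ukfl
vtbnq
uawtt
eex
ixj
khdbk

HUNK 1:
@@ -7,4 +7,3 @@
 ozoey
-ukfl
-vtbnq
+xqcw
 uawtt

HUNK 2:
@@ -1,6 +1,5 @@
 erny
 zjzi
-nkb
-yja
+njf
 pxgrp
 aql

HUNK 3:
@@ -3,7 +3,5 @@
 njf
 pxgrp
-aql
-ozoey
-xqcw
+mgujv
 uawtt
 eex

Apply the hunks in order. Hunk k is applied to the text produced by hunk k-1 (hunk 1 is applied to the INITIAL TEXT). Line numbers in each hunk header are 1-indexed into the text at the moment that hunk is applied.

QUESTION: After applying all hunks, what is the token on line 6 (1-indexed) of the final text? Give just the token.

Hunk 1: at line 7 remove [ukfl,vtbnq] add [xqcw] -> 12 lines: erny zjzi nkb yja pxgrp aql ozoey xqcw uawtt eex ixj khdbk
Hunk 2: at line 1 remove [nkb,yja] add [njf] -> 11 lines: erny zjzi njf pxgrp aql ozoey xqcw uawtt eex ixj khdbk
Hunk 3: at line 3 remove [aql,ozoey,xqcw] add [mgujv] -> 9 lines: erny zjzi njf pxgrp mgujv uawtt eex ixj khdbk
Final line 6: uawtt

Answer: uawtt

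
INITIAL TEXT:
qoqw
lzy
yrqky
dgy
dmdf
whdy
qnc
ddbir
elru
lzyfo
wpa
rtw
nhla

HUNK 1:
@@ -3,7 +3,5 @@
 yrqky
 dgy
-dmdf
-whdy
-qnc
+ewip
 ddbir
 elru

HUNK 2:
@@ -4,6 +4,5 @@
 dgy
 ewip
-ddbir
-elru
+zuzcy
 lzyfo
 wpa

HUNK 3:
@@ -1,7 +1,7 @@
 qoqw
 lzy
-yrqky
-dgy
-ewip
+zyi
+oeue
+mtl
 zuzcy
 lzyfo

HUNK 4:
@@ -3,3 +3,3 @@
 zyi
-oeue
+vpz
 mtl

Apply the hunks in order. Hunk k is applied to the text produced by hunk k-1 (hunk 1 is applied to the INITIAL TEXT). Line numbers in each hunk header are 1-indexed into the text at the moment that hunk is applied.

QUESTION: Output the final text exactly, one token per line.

Answer: qoqw
lzy
zyi
vpz
mtl
zuzcy
lzyfo
wpa
rtw
nhla

Derivation:
Hunk 1: at line 3 remove [dmdf,whdy,qnc] add [ewip] -> 11 lines: qoqw lzy yrqky dgy ewip ddbir elru lzyfo wpa rtw nhla
Hunk 2: at line 4 remove [ddbir,elru] add [zuzcy] -> 10 lines: qoqw lzy yrqky dgy ewip zuzcy lzyfo wpa rtw nhla
Hunk 3: at line 1 remove [yrqky,dgy,ewip] add [zyi,oeue,mtl] -> 10 lines: qoqw lzy zyi oeue mtl zuzcy lzyfo wpa rtw nhla
Hunk 4: at line 3 remove [oeue] add [vpz] -> 10 lines: qoqw lzy zyi vpz mtl zuzcy lzyfo wpa rtw nhla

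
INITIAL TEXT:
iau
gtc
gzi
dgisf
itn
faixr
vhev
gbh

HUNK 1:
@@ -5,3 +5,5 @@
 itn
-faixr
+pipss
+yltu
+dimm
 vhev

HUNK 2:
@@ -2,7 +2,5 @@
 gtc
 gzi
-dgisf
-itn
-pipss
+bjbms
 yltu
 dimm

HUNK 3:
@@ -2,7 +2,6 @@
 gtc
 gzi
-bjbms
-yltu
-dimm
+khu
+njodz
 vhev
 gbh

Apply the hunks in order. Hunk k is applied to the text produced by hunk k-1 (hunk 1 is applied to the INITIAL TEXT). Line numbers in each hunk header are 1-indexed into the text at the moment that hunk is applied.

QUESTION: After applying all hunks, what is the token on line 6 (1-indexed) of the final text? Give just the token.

Answer: vhev

Derivation:
Hunk 1: at line 5 remove [faixr] add [pipss,yltu,dimm] -> 10 lines: iau gtc gzi dgisf itn pipss yltu dimm vhev gbh
Hunk 2: at line 2 remove [dgisf,itn,pipss] add [bjbms] -> 8 lines: iau gtc gzi bjbms yltu dimm vhev gbh
Hunk 3: at line 2 remove [bjbms,yltu,dimm] add [khu,njodz] -> 7 lines: iau gtc gzi khu njodz vhev gbh
Final line 6: vhev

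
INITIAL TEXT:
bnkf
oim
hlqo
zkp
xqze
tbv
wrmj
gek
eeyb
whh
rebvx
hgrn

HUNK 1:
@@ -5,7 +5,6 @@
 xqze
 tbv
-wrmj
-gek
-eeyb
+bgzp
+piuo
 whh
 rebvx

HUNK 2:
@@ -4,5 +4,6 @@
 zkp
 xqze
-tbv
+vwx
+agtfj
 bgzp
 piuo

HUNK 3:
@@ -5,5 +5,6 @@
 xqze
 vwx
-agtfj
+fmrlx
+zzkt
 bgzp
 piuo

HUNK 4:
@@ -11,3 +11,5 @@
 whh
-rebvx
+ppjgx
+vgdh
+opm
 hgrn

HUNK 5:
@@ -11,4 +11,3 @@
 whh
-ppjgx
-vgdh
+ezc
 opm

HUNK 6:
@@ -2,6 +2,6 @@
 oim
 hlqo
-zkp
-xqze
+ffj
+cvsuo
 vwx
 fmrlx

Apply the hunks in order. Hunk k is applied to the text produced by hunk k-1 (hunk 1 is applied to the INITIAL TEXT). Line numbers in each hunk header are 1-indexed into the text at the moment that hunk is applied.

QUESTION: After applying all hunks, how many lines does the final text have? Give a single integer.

Answer: 14

Derivation:
Hunk 1: at line 5 remove [wrmj,gek,eeyb] add [bgzp,piuo] -> 11 lines: bnkf oim hlqo zkp xqze tbv bgzp piuo whh rebvx hgrn
Hunk 2: at line 4 remove [tbv] add [vwx,agtfj] -> 12 lines: bnkf oim hlqo zkp xqze vwx agtfj bgzp piuo whh rebvx hgrn
Hunk 3: at line 5 remove [agtfj] add [fmrlx,zzkt] -> 13 lines: bnkf oim hlqo zkp xqze vwx fmrlx zzkt bgzp piuo whh rebvx hgrn
Hunk 4: at line 11 remove [rebvx] add [ppjgx,vgdh,opm] -> 15 lines: bnkf oim hlqo zkp xqze vwx fmrlx zzkt bgzp piuo whh ppjgx vgdh opm hgrn
Hunk 5: at line 11 remove [ppjgx,vgdh] add [ezc] -> 14 lines: bnkf oim hlqo zkp xqze vwx fmrlx zzkt bgzp piuo whh ezc opm hgrn
Hunk 6: at line 2 remove [zkp,xqze] add [ffj,cvsuo] -> 14 lines: bnkf oim hlqo ffj cvsuo vwx fmrlx zzkt bgzp piuo whh ezc opm hgrn
Final line count: 14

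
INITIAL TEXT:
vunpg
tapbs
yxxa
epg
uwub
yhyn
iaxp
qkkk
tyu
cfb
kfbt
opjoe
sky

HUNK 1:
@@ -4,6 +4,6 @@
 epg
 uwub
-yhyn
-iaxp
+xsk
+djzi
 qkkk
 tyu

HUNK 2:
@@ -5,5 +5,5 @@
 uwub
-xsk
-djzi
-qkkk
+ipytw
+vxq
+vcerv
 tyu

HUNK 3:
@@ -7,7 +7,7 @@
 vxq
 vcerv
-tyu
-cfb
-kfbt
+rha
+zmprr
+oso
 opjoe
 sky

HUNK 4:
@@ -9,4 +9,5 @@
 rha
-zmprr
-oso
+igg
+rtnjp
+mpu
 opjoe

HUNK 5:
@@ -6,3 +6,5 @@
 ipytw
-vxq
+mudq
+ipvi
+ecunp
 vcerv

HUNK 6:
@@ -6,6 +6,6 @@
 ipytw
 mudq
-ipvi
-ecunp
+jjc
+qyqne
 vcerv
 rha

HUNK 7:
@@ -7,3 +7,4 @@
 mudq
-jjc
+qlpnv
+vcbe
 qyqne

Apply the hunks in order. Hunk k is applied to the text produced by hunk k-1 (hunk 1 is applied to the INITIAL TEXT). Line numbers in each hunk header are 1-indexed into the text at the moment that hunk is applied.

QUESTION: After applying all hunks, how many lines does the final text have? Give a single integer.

Hunk 1: at line 4 remove [yhyn,iaxp] add [xsk,djzi] -> 13 lines: vunpg tapbs yxxa epg uwub xsk djzi qkkk tyu cfb kfbt opjoe sky
Hunk 2: at line 5 remove [xsk,djzi,qkkk] add [ipytw,vxq,vcerv] -> 13 lines: vunpg tapbs yxxa epg uwub ipytw vxq vcerv tyu cfb kfbt opjoe sky
Hunk 3: at line 7 remove [tyu,cfb,kfbt] add [rha,zmprr,oso] -> 13 lines: vunpg tapbs yxxa epg uwub ipytw vxq vcerv rha zmprr oso opjoe sky
Hunk 4: at line 9 remove [zmprr,oso] add [igg,rtnjp,mpu] -> 14 lines: vunpg tapbs yxxa epg uwub ipytw vxq vcerv rha igg rtnjp mpu opjoe sky
Hunk 5: at line 6 remove [vxq] add [mudq,ipvi,ecunp] -> 16 lines: vunpg tapbs yxxa epg uwub ipytw mudq ipvi ecunp vcerv rha igg rtnjp mpu opjoe sky
Hunk 6: at line 6 remove [ipvi,ecunp] add [jjc,qyqne] -> 16 lines: vunpg tapbs yxxa epg uwub ipytw mudq jjc qyqne vcerv rha igg rtnjp mpu opjoe sky
Hunk 7: at line 7 remove [jjc] add [qlpnv,vcbe] -> 17 lines: vunpg tapbs yxxa epg uwub ipytw mudq qlpnv vcbe qyqne vcerv rha igg rtnjp mpu opjoe sky
Final line count: 17

Answer: 17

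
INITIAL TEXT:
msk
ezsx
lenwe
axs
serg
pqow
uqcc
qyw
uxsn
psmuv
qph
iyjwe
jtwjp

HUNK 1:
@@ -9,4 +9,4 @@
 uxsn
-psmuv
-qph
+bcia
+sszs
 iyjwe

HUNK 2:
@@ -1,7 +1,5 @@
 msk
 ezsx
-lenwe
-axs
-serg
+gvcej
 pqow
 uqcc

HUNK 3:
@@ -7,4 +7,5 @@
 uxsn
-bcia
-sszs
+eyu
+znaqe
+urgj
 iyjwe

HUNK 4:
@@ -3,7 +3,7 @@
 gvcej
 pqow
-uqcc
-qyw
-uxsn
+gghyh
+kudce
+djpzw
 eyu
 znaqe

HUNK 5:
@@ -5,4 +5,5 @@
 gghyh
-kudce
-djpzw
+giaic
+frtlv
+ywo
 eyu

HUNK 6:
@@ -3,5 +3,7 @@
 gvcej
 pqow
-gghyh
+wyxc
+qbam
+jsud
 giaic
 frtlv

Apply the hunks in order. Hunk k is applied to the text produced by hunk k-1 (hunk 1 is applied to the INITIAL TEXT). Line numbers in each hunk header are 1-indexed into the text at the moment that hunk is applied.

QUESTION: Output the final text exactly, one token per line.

Answer: msk
ezsx
gvcej
pqow
wyxc
qbam
jsud
giaic
frtlv
ywo
eyu
znaqe
urgj
iyjwe
jtwjp

Derivation:
Hunk 1: at line 9 remove [psmuv,qph] add [bcia,sszs] -> 13 lines: msk ezsx lenwe axs serg pqow uqcc qyw uxsn bcia sszs iyjwe jtwjp
Hunk 2: at line 1 remove [lenwe,axs,serg] add [gvcej] -> 11 lines: msk ezsx gvcej pqow uqcc qyw uxsn bcia sszs iyjwe jtwjp
Hunk 3: at line 7 remove [bcia,sszs] add [eyu,znaqe,urgj] -> 12 lines: msk ezsx gvcej pqow uqcc qyw uxsn eyu znaqe urgj iyjwe jtwjp
Hunk 4: at line 3 remove [uqcc,qyw,uxsn] add [gghyh,kudce,djpzw] -> 12 lines: msk ezsx gvcej pqow gghyh kudce djpzw eyu znaqe urgj iyjwe jtwjp
Hunk 5: at line 5 remove [kudce,djpzw] add [giaic,frtlv,ywo] -> 13 lines: msk ezsx gvcej pqow gghyh giaic frtlv ywo eyu znaqe urgj iyjwe jtwjp
Hunk 6: at line 3 remove [gghyh] add [wyxc,qbam,jsud] -> 15 lines: msk ezsx gvcej pqow wyxc qbam jsud giaic frtlv ywo eyu znaqe urgj iyjwe jtwjp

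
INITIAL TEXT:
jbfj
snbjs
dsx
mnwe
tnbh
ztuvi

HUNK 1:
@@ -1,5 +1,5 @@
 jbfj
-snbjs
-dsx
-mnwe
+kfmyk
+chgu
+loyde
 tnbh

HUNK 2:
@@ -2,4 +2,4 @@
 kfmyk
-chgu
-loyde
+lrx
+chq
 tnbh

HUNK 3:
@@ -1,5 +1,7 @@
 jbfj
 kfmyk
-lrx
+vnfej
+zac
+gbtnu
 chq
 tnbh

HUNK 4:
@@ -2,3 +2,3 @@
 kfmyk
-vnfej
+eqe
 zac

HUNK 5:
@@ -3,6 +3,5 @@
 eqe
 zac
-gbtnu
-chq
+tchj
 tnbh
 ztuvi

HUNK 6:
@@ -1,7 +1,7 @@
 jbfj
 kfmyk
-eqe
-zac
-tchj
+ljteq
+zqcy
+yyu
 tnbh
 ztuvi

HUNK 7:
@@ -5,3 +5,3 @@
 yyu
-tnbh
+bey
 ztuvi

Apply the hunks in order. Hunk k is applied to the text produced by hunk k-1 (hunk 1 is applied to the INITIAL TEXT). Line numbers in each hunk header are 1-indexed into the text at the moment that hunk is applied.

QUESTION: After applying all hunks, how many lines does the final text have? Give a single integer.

Answer: 7

Derivation:
Hunk 1: at line 1 remove [snbjs,dsx,mnwe] add [kfmyk,chgu,loyde] -> 6 lines: jbfj kfmyk chgu loyde tnbh ztuvi
Hunk 2: at line 2 remove [chgu,loyde] add [lrx,chq] -> 6 lines: jbfj kfmyk lrx chq tnbh ztuvi
Hunk 3: at line 1 remove [lrx] add [vnfej,zac,gbtnu] -> 8 lines: jbfj kfmyk vnfej zac gbtnu chq tnbh ztuvi
Hunk 4: at line 2 remove [vnfej] add [eqe] -> 8 lines: jbfj kfmyk eqe zac gbtnu chq tnbh ztuvi
Hunk 5: at line 3 remove [gbtnu,chq] add [tchj] -> 7 lines: jbfj kfmyk eqe zac tchj tnbh ztuvi
Hunk 6: at line 1 remove [eqe,zac,tchj] add [ljteq,zqcy,yyu] -> 7 lines: jbfj kfmyk ljteq zqcy yyu tnbh ztuvi
Hunk 7: at line 5 remove [tnbh] add [bey] -> 7 lines: jbfj kfmyk ljteq zqcy yyu bey ztuvi
Final line count: 7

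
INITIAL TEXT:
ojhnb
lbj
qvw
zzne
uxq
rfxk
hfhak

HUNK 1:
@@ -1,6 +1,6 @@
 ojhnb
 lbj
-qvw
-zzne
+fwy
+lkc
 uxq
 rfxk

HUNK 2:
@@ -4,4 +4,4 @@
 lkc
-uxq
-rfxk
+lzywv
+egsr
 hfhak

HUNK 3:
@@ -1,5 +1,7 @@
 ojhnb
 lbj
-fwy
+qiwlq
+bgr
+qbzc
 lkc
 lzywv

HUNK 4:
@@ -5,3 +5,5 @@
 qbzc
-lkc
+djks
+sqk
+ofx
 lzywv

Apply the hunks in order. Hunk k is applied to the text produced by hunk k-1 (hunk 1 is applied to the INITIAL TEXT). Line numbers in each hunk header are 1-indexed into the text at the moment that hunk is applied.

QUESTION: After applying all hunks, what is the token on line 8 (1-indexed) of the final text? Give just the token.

Answer: ofx

Derivation:
Hunk 1: at line 1 remove [qvw,zzne] add [fwy,lkc] -> 7 lines: ojhnb lbj fwy lkc uxq rfxk hfhak
Hunk 2: at line 4 remove [uxq,rfxk] add [lzywv,egsr] -> 7 lines: ojhnb lbj fwy lkc lzywv egsr hfhak
Hunk 3: at line 1 remove [fwy] add [qiwlq,bgr,qbzc] -> 9 lines: ojhnb lbj qiwlq bgr qbzc lkc lzywv egsr hfhak
Hunk 4: at line 5 remove [lkc] add [djks,sqk,ofx] -> 11 lines: ojhnb lbj qiwlq bgr qbzc djks sqk ofx lzywv egsr hfhak
Final line 8: ofx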